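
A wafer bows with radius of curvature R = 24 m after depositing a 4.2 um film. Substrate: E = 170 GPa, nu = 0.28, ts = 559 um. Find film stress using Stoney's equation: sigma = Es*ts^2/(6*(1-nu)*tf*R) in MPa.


Step 1: Compute numerator: Es * ts^2 = 170 * 559^2 = 53121770 (GPa*um^2)
Step 2: Compute denominator (R in um): 6*(1-nu)*tf*R = 6*0.72*4.2*24e6 = 435456000.0 (um^2)
Step 3: sigma (GPa) = 53121770 / 435456000.0 = 1.21991e-01 GPa
Step 4: Convert to MPa (x1000): sigma = 122.0 MPa


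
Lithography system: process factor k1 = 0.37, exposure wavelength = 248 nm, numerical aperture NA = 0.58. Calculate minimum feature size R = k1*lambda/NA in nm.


Step 1: Identify values: k1 = 0.37, lambda = 248 nm, NA = 0.58
Step 2: R = k1 * lambda / NA
R = 0.37 * 248 / 0.58
R = 158.2 nm


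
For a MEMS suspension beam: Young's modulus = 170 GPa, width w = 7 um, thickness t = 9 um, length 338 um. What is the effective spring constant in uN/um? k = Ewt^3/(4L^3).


Step 1: Convert E to consistent units (1 GPa = 1000 uN/um^2).
E = 170 GPa = 170000 uN/um^2
Step 2: Compute t^3 = 9^3 = 729
Step 3: Compute L^3 = 338^3 = 38614472
Step 4: k = 170000 * 7 * 729 / (4 * 38614472)
k = 5.6165 uN/um


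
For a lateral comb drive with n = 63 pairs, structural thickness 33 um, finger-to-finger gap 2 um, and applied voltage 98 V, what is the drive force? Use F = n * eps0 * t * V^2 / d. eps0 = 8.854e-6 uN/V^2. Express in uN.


Step 1: Parameters: n=63, eps0=8.854e-6 uN/V^2, t=33 um, V=98 V, d=2 um
Step 2: V^2 = 9604
Step 3: F = 63 * 8.854e-6 * 33 * 9604 / 2
F = 88.393 uN


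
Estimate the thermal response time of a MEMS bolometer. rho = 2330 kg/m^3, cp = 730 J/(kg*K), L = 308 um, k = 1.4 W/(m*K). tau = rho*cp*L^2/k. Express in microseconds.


Step 1: Convert L to m: L = 308e-6 m
Step 2: L^2 = (308e-6)^2 = 9.4864e-08 m^2
Step 3: tau = 2330 * 730 * 9.4864e-08 / 1.4 = 1.15252984e-01 s
Step 4: Convert to microseconds (multiply by 1e6).
tau = 115252.984 us


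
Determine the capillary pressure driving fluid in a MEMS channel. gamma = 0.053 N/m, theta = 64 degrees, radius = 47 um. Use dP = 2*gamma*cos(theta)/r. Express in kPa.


Step 1: cos(64 deg) = 0.4384
Step 2: Convert r to m: r = 47e-6 m
Step 3: dP = 2 * 0.053 * 0.4384 / 47e-6 = 988.7 Pa
Step 4: Convert Pa to kPa (divide by 1000).
dP = 0.99 kPa


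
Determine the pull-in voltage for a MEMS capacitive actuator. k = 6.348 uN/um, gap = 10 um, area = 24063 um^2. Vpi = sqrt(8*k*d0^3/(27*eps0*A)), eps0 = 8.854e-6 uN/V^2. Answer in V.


Step 1: Compute numerator: 8 * k * d0^3 = 8 * 6.348 * 10^3 = 50784.0
Step 2: Compute denominator: 27 * eps0 * A = 27 * 8.854e-6 * 24063 = 5.752453
Step 3: Vpi = sqrt(50784.0 / 5.752453)
Vpi = 93.96 V


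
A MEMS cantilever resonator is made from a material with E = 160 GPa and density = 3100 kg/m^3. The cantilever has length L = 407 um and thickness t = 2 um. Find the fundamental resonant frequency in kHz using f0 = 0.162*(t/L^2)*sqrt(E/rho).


Step 1: Convert units to SI.
t_SI = 2e-6 m, L_SI = 407e-6 m
Step 2: Calculate sqrt(E/rho).
sqrt(160e9 / 3100) = 7184.21 m/s
Step 3: Compute f0.
f0 = 0.162 * 2e-6 / (407e-6)^2 * 7184.21 = 14051.9 Hz = 14.05 kHz


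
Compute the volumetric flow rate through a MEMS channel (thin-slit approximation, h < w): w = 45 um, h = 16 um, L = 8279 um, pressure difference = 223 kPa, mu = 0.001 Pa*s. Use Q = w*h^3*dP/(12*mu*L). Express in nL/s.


Step 1: Convert all dimensions to SI (meters).
w = 45e-6 m, h = 16e-6 m, L = 8279e-6 m, dP = 223e3 Pa
Step 2: Q = w * h^3 * dP / (12 * mu * L)
Q = 45e-6 * (16e-6)^3 * 223e3 / (12 * 0.001 * 8279e-6) = 4.1373113e-10 m^3/s
Step 3: Convert Q from m^3/s to nL/s (1 m^3 = 1e12 nL, so multiply by 1e12).
Q = 413.731 nL/s


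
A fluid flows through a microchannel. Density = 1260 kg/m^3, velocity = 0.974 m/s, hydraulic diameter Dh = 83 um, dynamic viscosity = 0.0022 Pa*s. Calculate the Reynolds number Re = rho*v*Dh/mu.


Step 1: Convert Dh to meters: Dh = 83e-6 m
Step 2: Re = rho * v * Dh / mu
Re = 1260 * 0.974 * 83e-6 / 0.0022
Re = 46.3


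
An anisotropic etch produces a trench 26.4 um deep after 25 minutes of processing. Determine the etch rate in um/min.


Step 1: Etch rate = depth / time
Step 2: rate = 26.4 / 25
rate = 1.056 um/min


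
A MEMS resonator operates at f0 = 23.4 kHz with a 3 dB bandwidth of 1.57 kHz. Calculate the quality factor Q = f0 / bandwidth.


Step 1: Q = f0 / bandwidth
Step 2: Q = 23.4 / 1.57
Q = 14.9


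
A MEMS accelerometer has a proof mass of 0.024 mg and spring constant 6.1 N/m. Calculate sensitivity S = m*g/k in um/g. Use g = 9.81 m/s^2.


Step 1: Convert mass: m = 0.024 mg = 2.40e-08 kg
Step 2: S = m * g / k = 2.40e-08 * 9.81 / 6.1
Step 3: S = 3.86e-08 m/g
Step 4: Convert to um/g: S = 0.039 um/g


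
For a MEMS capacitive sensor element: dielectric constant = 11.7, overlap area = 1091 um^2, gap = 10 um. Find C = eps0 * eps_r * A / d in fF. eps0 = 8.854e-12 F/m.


Step 1: Convert area to m^2: A = 1091e-12 m^2
Step 2: Convert gap to m: d = 10e-6 m
Step 3: C = eps0 * eps_r * A / d
C = 8.854e-12 * 11.7 * 1091e-12 / 10e-6
Step 4: Convert to fF (multiply by 1e15).
C = 11.3 fF


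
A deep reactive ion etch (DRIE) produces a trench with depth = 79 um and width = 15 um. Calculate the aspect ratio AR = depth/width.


Step 1: AR = depth / width
Step 2: AR = 79 / 15
AR = 5.3


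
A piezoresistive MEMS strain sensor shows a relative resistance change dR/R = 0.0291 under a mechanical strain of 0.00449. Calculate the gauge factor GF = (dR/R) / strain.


Step 1: Identify values.
dR/R = 0.0291, strain = 0.00449
Step 2: GF = (dR/R) / strain = 0.0291 / 0.00449
GF = 6.5


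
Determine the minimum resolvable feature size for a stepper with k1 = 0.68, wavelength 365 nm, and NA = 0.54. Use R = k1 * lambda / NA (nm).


Step 1: Identify values: k1 = 0.68, lambda = 365 nm, NA = 0.54
Step 2: R = k1 * lambda / NA
R = 0.68 * 365 / 0.54
R = 459.6 nm


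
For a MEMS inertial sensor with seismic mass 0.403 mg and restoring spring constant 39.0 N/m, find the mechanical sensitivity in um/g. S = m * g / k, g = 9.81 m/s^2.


Step 1: Convert mass: m = 0.403 mg = 4.03e-07 kg
Step 2: S = m * g / k = 4.03e-07 * 9.81 / 39.0
Step 3: S = 1.01e-07 m/g
Step 4: Convert to um/g: S = 0.101 um/g


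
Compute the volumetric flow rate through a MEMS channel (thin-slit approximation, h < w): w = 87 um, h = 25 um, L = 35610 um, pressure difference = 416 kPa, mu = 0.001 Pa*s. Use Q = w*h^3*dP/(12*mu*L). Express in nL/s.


Step 1: Convert all dimensions to SI (meters).
w = 87e-6 m, h = 25e-6 m, L = 35610e-6 m, dP = 416e3 Pa
Step 2: Q = w * h^3 * dP / (12 * mu * L)
Q = 87e-6 * (25e-6)^3 * 416e3 / (12 * 0.001 * 35610e-6) = 1.32336422e-09 m^3/s
Step 3: Convert Q from m^3/s to nL/s (1 m^3 = 1e12 nL, so multiply by 1e12).
Q = 1323.364 nL/s


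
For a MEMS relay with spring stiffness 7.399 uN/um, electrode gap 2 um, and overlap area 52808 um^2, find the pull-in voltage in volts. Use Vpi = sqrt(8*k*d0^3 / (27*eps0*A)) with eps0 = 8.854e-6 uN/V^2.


Step 1: Compute numerator: 8 * k * d0^3 = 8 * 7.399 * 2^3 = 473.536
Step 2: Compute denominator: 27 * eps0 * A = 27 * 8.854e-6 * 52808 = 12.624175
Step 3: Vpi = sqrt(473.536 / 12.624175)
Vpi = 6.12 V


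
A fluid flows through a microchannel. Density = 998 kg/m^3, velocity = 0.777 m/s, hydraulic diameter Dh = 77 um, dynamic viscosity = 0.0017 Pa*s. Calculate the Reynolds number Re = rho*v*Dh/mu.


Step 1: Convert Dh to meters: Dh = 77e-6 m
Step 2: Re = rho * v * Dh / mu
Re = 998 * 0.777 * 77e-6 / 0.0017
Re = 35.123


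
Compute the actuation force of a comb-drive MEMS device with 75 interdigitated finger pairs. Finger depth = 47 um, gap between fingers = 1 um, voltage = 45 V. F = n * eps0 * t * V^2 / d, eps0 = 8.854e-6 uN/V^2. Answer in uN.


Step 1: Parameters: n=75, eps0=8.854e-6 uN/V^2, t=47 um, V=45 V, d=1 um
Step 2: V^2 = 2025
Step 3: F = 75 * 8.854e-6 * 47 * 2025 / 1
F = 63.201 uN


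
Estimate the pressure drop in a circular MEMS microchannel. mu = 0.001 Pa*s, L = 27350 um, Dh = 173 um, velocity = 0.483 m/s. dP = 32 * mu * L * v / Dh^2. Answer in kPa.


Step 1: Convert to SI: L = 27350e-6 m, Dh = 173e-6 m
Step 2: dP = 32 * 0.001 * 27350e-6 * 0.483 / (173e-6)^2
Step 3: dP = 14124.15 Pa
Step 4: Convert to kPa: dP = 14.12 kPa


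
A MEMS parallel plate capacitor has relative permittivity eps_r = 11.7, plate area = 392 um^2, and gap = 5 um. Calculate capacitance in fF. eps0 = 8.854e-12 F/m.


Step 1: Convert area to m^2: A = 392e-12 m^2
Step 2: Convert gap to m: d = 5e-6 m
Step 3: C = eps0 * eps_r * A / d
C = 8.854e-12 * 11.7 * 392e-12 / 5e-6
Step 4: Convert to fF (multiply by 1e15).
C = 8.12 fF


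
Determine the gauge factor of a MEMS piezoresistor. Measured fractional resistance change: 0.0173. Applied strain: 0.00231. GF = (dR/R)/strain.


Step 1: Identify values.
dR/R = 0.0173, strain = 0.00231
Step 2: GF = (dR/R) / strain = 0.0173 / 0.00231
GF = 7.5


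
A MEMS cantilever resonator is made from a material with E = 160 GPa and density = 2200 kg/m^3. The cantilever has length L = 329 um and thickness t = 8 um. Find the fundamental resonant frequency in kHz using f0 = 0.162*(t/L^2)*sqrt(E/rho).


Step 1: Convert units to SI.
t_SI = 8e-6 m, L_SI = 329e-6 m
Step 2: Calculate sqrt(E/rho).
sqrt(160e9 / 2200) = 8528.03 m/s
Step 3: Compute f0.
f0 = 0.162 * 8e-6 / (329e-6)^2 * 8528.03 = 102108.5 Hz = 102.11 kHz


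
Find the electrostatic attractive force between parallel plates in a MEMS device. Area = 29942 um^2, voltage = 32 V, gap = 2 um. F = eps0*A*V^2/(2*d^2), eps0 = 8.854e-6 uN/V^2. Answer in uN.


Step 1: Identify parameters.
eps0 = 8.854e-6 uN/V^2, A = 29942 um^2, V = 32 V, d = 2 um
Step 2: Compute V^2 = 32^2 = 1024
Step 3: Compute d^2 = 2^2 = 4
Step 4: F = 0.5 * 8.854e-6 * 29942 * 1024 / 4
F = 33.934 uN


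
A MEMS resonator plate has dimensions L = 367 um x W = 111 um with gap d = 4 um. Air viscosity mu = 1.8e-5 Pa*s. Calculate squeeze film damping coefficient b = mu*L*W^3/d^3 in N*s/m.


Step 1: Convert to SI.
L = 367e-6 m, W = 111e-6 m, d = 4e-6 m
Step 2: W^3 = (111e-6)^3 = 1.37e-12 m^3
Step 3: d^3 = (4e-6)^3 = 6.40e-17 m^3
Step 4: b = 1.8e-5 * 367e-6 * 1.37e-12 / 6.40e-17
b = 1.41e-04 N*s/m


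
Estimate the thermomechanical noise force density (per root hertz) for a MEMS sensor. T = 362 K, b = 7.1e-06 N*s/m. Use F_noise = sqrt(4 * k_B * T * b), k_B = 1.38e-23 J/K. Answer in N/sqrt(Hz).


Step 1: Compute 4 * k_B * T * b
= 4 * 1.38e-23 * 362 * 7.1e-06
= 1.4188e-25 N^2/Hz
Step 2: F_noise = sqrt(1.4188e-25)
F_noise = 3.77e-13 N/sqrt(Hz)


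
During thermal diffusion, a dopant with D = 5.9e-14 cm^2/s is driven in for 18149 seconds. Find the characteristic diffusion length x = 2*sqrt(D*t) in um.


Step 1: Compute D*t = 5.9e-14 * 18149 = 1.070791e-09 cm^2
Step 2: sqrt(D*t) = 3.2723e-05 cm
Step 3: x = 2 * 3.2723e-05 cm = 6.5446e-05 cm
Step 4: Convert to um (1 cm = 1e4 um): x = 0.654 um


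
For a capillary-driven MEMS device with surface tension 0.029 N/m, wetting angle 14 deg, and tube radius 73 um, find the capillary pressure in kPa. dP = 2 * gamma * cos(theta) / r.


Step 1: cos(14 deg) = 0.9703
Step 2: Convert r to m: r = 73e-6 m
Step 3: dP = 2 * 0.029 * 0.9703 / 73e-6 = 770.9 Pa
Step 4: Convert Pa to kPa (divide by 1000).
dP = 0.77 kPa


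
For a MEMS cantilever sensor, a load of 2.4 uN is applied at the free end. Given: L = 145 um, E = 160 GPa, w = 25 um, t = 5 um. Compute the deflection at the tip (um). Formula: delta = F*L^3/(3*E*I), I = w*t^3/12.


Step 1: Calculate the second moment of area.
I = w * t^3 / 12 = 25 * 5^3 / 12 = 260.4167 um^4
Step 2: Convert E to consistent units (1 GPa = 1000 uN/um^2).
E = 160 GPa = 160000 uN/um^2
Step 3: Calculate tip deflection.
delta = F * L^3 / (3 * E * I)
delta = 2.4 * 145^3 / (3 * 160000 * 260.4167)
delta = 0.0585 um


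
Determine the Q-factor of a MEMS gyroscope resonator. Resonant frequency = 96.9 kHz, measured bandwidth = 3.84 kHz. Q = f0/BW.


Step 1: Q = f0 / bandwidth
Step 2: Q = 96.9 / 3.84
Q = 25.2


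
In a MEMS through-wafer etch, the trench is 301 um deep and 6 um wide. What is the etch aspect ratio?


Step 1: AR = depth / width
Step 2: AR = 301 / 6
AR = 50.2


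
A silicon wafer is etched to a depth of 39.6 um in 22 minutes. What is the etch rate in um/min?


Step 1: Etch rate = depth / time
Step 2: rate = 39.6 / 22
rate = 1.8 um/min


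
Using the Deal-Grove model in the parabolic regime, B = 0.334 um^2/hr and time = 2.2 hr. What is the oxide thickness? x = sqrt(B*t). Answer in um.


Step 1: Compute B*t = 0.334 * 2.2 = 0.7348
Step 2: x = sqrt(0.7348)
x = 0.857 um


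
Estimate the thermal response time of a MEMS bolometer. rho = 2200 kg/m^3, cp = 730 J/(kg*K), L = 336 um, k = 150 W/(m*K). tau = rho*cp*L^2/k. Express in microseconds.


Step 1: Convert L to m: L = 336e-6 m
Step 2: L^2 = (336e-6)^2 = 1.12896e-07 m^2
Step 3: tau = 2200 * 730 * 1.12896e-07 / 150 = 1.2087398e-03 s
Step 4: Convert to microseconds (multiply by 1e6).
tau = 1208.74 us


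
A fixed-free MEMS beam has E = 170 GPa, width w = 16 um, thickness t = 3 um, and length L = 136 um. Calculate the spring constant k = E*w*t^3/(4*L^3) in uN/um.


Step 1: Convert E to consistent units (1 GPa = 1000 uN/um^2).
E = 170 GPa = 170000 uN/um^2
Step 2: Compute t^3 = 3^3 = 27
Step 3: Compute L^3 = 136^3 = 2515456
Step 4: k = 170000 * 16 * 27 / (4 * 2515456)
k = 7.2989 uN/um


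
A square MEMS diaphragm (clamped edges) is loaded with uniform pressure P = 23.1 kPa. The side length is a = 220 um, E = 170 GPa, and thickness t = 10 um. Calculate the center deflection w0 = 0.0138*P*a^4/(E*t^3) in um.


Step 1: Convert pressure to compatible units (E is in GPa, so P in GPa).
P = 23.1 kPa = 23.1e-6 GPa
Step 2: Compute numerator: 0.0138 * P * a^4.
a^4 = 220^4 = 2342560000
numerator = 0.0138 * 23.1e-6 * 2342560000 = 7.468e+02
Step 3: Compute denominator: E * t^3 = 170 * 10^3 = 170000
Step 4: w0 = numerator / denominator = 7.468e+02 / 170000 = 0.0044 um


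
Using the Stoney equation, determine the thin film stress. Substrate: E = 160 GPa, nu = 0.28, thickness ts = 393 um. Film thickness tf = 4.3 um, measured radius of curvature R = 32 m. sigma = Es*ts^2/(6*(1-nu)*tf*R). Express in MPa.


Step 1: Compute numerator: Es * ts^2 = 160 * 393^2 = 24711840 (GPa*um^2)
Step 2: Compute denominator (R in um): 6*(1-nu)*tf*R = 6*0.72*4.3*32e6 = 594432000.0 (um^2)
Step 3: sigma (GPa) = 24711840 / 594432000.0 = 4.1572e-02 GPa
Step 4: Convert to MPa (x1000): sigma = 41.6 MPa


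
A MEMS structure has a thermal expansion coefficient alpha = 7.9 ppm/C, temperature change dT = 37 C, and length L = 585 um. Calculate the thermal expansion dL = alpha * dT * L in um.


Step 1: Convert CTE: alpha = 7.9 ppm/C = 7.9e-6 /C
Step 2: dL = 7.9e-6 * 37 * 585
dL = 0.171 um


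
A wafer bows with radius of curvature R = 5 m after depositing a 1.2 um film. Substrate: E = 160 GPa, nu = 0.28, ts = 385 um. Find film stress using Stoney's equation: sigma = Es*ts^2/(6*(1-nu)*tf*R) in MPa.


Step 1: Compute numerator: Es * ts^2 = 160 * 385^2 = 23716000 (GPa*um^2)
Step 2: Compute denominator (R in um): 6*(1-nu)*tf*R = 6*0.72*1.2*5e6 = 25920000.0 (um^2)
Step 3: sigma (GPa) = 23716000 / 25920000.0 = 9.14969e-01 GPa
Step 4: Convert to MPa (x1000): sigma = 915.0 MPa


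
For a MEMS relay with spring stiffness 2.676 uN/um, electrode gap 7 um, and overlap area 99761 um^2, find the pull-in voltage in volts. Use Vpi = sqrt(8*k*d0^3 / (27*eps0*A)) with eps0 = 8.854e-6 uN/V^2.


Step 1: Compute numerator: 8 * k * d0^3 = 8 * 2.676 * 7^3 = 7342.944
Step 2: Compute denominator: 27 * eps0 * A = 27 * 8.854e-6 * 99761 = 23.848665
Step 3: Vpi = sqrt(7342.944 / 23.848665)
Vpi = 17.55 V


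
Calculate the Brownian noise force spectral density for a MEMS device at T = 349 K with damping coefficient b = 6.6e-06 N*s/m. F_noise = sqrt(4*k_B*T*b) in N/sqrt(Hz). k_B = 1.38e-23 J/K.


Step 1: Compute 4 * k_B * T * b
= 4 * 1.38e-23 * 349 * 6.6e-06
= 1.2715e-25 N^2/Hz
Step 2: F_noise = sqrt(1.2715e-25)
F_noise = 3.57e-13 N/sqrt(Hz)


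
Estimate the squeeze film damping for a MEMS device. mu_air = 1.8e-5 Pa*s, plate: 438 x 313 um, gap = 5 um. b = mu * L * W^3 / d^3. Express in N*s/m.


Step 1: Convert to SI.
L = 438e-6 m, W = 313e-6 m, d = 5e-6 m
Step 2: W^3 = (313e-6)^3 = 3.07e-11 m^3
Step 3: d^3 = (5e-6)^3 = 1.25e-16 m^3
Step 4: b = 1.8e-5 * 438e-6 * 3.07e-11 / 1.25e-16
b = 1.93e-03 N*s/m


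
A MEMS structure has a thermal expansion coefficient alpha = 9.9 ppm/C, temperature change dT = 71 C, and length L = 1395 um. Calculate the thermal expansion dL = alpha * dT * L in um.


Step 1: Convert CTE: alpha = 9.9 ppm/C = 9.9e-6 /C
Step 2: dL = 9.9e-6 * 71 * 1395
dL = 0.9805 um


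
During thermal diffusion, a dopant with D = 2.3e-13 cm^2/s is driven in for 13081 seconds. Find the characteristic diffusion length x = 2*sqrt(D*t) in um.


Step 1: Compute D*t = 2.3e-13 * 13081 = 3.00863e-09 cm^2
Step 2: sqrt(D*t) = 5.4851e-05 cm
Step 3: x = 2 * 5.4851e-05 cm = 1.09702e-04 cm
Step 4: Convert to um (1 cm = 1e4 um): x = 1.097 um


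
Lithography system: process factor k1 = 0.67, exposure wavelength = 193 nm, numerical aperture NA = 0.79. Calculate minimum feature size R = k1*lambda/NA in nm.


Step 1: Identify values: k1 = 0.67, lambda = 193 nm, NA = 0.79
Step 2: R = k1 * lambda / NA
R = 0.67 * 193 / 0.79
R = 163.7 nm


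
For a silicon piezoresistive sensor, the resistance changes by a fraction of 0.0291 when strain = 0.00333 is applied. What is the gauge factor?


Step 1: Identify values.
dR/R = 0.0291, strain = 0.00333
Step 2: GF = (dR/R) / strain = 0.0291 / 0.00333
GF = 8.7


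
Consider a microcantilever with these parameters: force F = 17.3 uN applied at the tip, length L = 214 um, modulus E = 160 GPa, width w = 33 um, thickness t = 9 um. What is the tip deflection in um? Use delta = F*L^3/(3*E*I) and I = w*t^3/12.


Step 1: Calculate the second moment of area.
I = w * t^3 / 12 = 33 * 9^3 / 12 = 2004.75 um^4
Step 2: Convert E to consistent units (1 GPa = 1000 uN/um^2).
E = 160 GPa = 160000 uN/um^2
Step 3: Calculate tip deflection.
delta = F * L^3 / (3 * E * I)
delta = 17.3 * 214^3 / (3 * 160000 * 2004.75)
delta = 0.1762 um


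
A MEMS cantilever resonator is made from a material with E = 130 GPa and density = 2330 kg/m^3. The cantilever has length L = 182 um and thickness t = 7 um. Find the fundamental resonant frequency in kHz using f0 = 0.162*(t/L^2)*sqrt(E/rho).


Step 1: Convert units to SI.
t_SI = 7e-6 m, L_SI = 182e-6 m
Step 2: Calculate sqrt(E/rho).
sqrt(130e9 / 2330) = 7469.54 m/s
Step 3: Compute f0.
f0 = 0.162 * 7e-6 / (182e-6)^2 * 7469.54 = 255719.7 Hz = 255.72 kHz


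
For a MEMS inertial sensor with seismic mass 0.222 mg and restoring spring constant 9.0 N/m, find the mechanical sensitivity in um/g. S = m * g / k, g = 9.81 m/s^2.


Step 1: Convert mass: m = 0.222 mg = 2.22e-07 kg
Step 2: S = m * g / k = 2.22e-07 * 9.81 / 9.0
Step 3: S = 2.42e-07 m/g
Step 4: Convert to um/g: S = 0.242 um/g


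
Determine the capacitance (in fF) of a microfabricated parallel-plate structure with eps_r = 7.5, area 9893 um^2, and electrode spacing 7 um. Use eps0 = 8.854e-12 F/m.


Step 1: Convert area to m^2: A = 9893e-12 m^2
Step 2: Convert gap to m: d = 7e-6 m
Step 3: C = eps0 * eps_r * A / d
C = 8.854e-12 * 7.5 * 9893e-12 / 7e-6
Step 4: Convert to fF (multiply by 1e15).
C = 93.85 fF


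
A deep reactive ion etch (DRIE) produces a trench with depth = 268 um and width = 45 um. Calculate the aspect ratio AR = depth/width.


Step 1: AR = depth / width
Step 2: AR = 268 / 45
AR = 6.0


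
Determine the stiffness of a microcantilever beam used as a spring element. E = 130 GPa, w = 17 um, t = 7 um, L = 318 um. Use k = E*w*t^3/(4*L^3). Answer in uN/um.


Step 1: Convert E to consistent units (1 GPa = 1000 uN/um^2).
E = 130 GPa = 130000 uN/um^2
Step 2: Compute t^3 = 7^3 = 343
Step 3: Compute L^3 = 318^3 = 32157432
Step 4: k = 130000 * 17 * 343 / (4 * 32157432)
k = 5.8931 uN/um


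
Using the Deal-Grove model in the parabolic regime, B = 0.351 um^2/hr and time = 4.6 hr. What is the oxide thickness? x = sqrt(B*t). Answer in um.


Step 1: Compute B*t = 0.351 * 4.6 = 1.6146
Step 2: x = sqrt(1.6146)
x = 1.271 um


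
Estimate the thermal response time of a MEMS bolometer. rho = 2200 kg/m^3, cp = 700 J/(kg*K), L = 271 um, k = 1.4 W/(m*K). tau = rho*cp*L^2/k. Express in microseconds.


Step 1: Convert L to m: L = 271e-6 m
Step 2: L^2 = (271e-6)^2 = 7.3441e-08 m^2
Step 3: tau = 2200 * 700 * 7.3441e-08 / 1.4 = 8.07851e-02 s
Step 4: Convert to microseconds (multiply by 1e6).
tau = 80785.1 us


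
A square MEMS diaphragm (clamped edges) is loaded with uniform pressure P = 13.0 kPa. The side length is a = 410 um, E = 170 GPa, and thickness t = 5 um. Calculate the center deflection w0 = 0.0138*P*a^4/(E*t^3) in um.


Step 1: Convert pressure to compatible units (E is in GPa, so P in GPa).
P = 13.0 kPa = 13.0e-6 GPa
Step 2: Compute numerator: 0.0138 * P * a^4.
a^4 = 410^4 = 28257610000
numerator = 0.0138 * 13.0e-6 * 28257610000 = 5.06942e+03
Step 3: Compute denominator: E * t^3 = 170 * 5^3 = 21250
Step 4: w0 = numerator / denominator = 5.06942e+03 / 21250 = 0.2386 um


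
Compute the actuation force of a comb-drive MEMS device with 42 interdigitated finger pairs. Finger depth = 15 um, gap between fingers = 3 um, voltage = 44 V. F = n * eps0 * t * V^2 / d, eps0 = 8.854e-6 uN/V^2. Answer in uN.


Step 1: Parameters: n=42, eps0=8.854e-6 uN/V^2, t=15 um, V=44 V, d=3 um
Step 2: V^2 = 1936
Step 3: F = 42 * 8.854e-6 * 15 * 1936 / 3
F = 3.6 uN


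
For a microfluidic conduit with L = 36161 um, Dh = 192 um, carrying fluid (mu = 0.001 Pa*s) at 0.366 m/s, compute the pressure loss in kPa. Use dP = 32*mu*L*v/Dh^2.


Step 1: Convert to SI: L = 36161e-6 m, Dh = 192e-6 m
Step 2: dP = 32 * 0.001 * 36161e-6 * 0.366 / (192e-6)^2
Step 3: dP = 11488.65 Pa
Step 4: Convert to kPa: dP = 11.49 kPa


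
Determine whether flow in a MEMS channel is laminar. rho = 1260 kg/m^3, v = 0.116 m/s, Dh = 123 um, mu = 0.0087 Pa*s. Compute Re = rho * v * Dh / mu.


Step 1: Convert Dh to meters: Dh = 123e-6 m
Step 2: Re = rho * v * Dh / mu
Re = 1260 * 0.116 * 123e-6 / 0.0087
Re = 2.066
Since Re = 2.066 is below ~2300, the flow is laminar.


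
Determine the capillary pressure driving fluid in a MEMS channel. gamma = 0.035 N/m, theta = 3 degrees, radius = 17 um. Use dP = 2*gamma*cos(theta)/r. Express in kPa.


Step 1: cos(3 deg) = 0.9986
Step 2: Convert r to m: r = 17e-6 m
Step 3: dP = 2 * 0.035 * 0.9986 / 17e-6 = 4111.9 Pa
Step 4: Convert Pa to kPa (divide by 1000).
dP = 4.11 kPa


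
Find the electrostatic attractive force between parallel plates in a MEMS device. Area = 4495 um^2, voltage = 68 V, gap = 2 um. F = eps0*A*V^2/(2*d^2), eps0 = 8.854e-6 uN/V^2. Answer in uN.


Step 1: Identify parameters.
eps0 = 8.854e-6 uN/V^2, A = 4495 um^2, V = 68 V, d = 2 um
Step 2: Compute V^2 = 68^2 = 4624
Step 3: Compute d^2 = 2^2 = 4
Step 4: F = 0.5 * 8.854e-6 * 4495 * 4624 / 4
F = 23.004 uN


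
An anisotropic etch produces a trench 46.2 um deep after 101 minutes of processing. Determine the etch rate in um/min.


Step 1: Etch rate = depth / time
Step 2: rate = 46.2 / 101
rate = 0.457 um/min


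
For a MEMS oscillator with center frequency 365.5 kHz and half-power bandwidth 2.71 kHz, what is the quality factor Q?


Step 1: Q = f0 / bandwidth
Step 2: Q = 365.5 / 2.71
Q = 134.9


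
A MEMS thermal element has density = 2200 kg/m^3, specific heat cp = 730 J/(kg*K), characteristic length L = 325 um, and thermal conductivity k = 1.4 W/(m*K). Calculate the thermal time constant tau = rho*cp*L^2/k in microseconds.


Step 1: Convert L to m: L = 325e-6 m
Step 2: L^2 = (325e-6)^2 = 1.05625e-07 m^2
Step 3: tau = 2200 * 730 * 1.05625e-07 / 1.4 = 1.2116696429e-01 s
Step 4: Convert to microseconds (multiply by 1e6).
tau = 121166.964 us


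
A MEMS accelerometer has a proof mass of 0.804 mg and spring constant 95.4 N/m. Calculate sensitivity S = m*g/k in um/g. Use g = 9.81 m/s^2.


Step 1: Convert mass: m = 0.804 mg = 8.04e-07 kg
Step 2: S = m * g / k = 8.04e-07 * 9.81 / 95.4
Step 3: S = 8.27e-08 m/g
Step 4: Convert to um/g: S = 0.083 um/g


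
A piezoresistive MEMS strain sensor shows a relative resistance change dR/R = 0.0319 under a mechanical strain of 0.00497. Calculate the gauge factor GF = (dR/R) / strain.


Step 1: Identify values.
dR/R = 0.0319, strain = 0.00497
Step 2: GF = (dR/R) / strain = 0.0319 / 0.00497
GF = 6.4


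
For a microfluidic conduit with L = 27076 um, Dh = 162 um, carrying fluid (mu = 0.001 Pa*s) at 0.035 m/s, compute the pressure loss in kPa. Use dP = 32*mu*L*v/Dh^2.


Step 1: Convert to SI: L = 27076e-6 m, Dh = 162e-6 m
Step 2: dP = 32 * 0.001 * 27076e-6 * 0.035 / (162e-6)^2
Step 3: dP = 1155.51 Pa
Step 4: Convert to kPa: dP = 1.16 kPa


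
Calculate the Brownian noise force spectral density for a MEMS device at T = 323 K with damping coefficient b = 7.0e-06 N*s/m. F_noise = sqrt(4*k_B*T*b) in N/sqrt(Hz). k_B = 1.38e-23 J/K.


Step 1: Compute 4 * k_B * T * b
= 4 * 1.38e-23 * 323 * 7.0e-06
= 1.2481e-25 N^2/Hz
Step 2: F_noise = sqrt(1.2481e-25)
F_noise = 3.53e-13 N/sqrt(Hz)


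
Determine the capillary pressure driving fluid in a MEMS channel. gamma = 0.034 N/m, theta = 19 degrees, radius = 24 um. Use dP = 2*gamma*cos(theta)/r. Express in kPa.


Step 1: cos(19 deg) = 0.9455
Step 2: Convert r to m: r = 24e-6 m
Step 3: dP = 2 * 0.034 * 0.9455 / 24e-6 = 2678.9 Pa
Step 4: Convert Pa to kPa (divide by 1000).
dP = 2.68 kPa


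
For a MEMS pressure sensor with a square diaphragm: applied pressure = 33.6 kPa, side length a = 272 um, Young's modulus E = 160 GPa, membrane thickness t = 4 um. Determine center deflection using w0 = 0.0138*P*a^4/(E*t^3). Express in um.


Step 1: Convert pressure to compatible units (E is in GPa, so P in GPa).
P = 33.6 kPa = 33.6e-6 GPa
Step 2: Compute numerator: 0.0138 * P * a^4.
a^4 = 272^4 = 5473632256
numerator = 0.0138 * 33.6e-6 * 5473632256 = 2.53801e+03
Step 3: Compute denominator: E * t^3 = 160 * 4^3 = 10240
Step 4: w0 = numerator / denominator = 2.53801e+03 / 10240 = 0.2479 um


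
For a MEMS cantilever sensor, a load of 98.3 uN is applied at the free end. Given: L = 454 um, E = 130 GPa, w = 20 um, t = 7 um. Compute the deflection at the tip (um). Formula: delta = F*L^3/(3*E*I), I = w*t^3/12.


Step 1: Calculate the second moment of area.
I = w * t^3 / 12 = 20 * 7^3 / 12 = 571.6667 um^4
Step 2: Convert E to consistent units (1 GPa = 1000 uN/um^2).
E = 130 GPa = 130000 uN/um^2
Step 3: Calculate tip deflection.
delta = F * L^3 / (3 * E * I)
delta = 98.3 * 454^3 / (3 * 130000 * 571.6667)
delta = 41.2585 um


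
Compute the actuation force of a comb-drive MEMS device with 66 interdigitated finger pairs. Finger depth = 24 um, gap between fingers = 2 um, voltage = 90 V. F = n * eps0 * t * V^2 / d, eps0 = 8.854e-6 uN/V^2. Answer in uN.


Step 1: Parameters: n=66, eps0=8.854e-6 uN/V^2, t=24 um, V=90 V, d=2 um
Step 2: V^2 = 8100
Step 3: F = 66 * 8.854e-6 * 24 * 8100 / 2
F = 56.8 uN


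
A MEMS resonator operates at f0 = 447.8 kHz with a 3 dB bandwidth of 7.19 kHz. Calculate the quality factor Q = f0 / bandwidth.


Step 1: Q = f0 / bandwidth
Step 2: Q = 447.8 / 7.19
Q = 62.3


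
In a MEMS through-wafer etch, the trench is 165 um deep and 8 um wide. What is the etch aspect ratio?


Step 1: AR = depth / width
Step 2: AR = 165 / 8
AR = 20.6


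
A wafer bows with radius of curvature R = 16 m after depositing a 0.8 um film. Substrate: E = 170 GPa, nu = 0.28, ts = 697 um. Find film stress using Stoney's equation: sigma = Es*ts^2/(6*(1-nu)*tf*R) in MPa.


Step 1: Compute numerator: Es * ts^2 = 170 * 697^2 = 82587530 (GPa*um^2)
Step 2: Compute denominator (R in um): 6*(1-nu)*tf*R = 6*0.72*0.8*16e6 = 55296000.0 (um^2)
Step 3: sigma (GPa) = 82587530 / 55296000.0 = 1.493553e+00 GPa
Step 4: Convert to MPa (x1000): sigma = 1493.6 MPa


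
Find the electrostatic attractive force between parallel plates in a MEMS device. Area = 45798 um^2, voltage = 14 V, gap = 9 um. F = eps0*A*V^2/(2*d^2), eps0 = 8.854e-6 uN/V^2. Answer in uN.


Step 1: Identify parameters.
eps0 = 8.854e-6 uN/V^2, A = 45798 um^2, V = 14 V, d = 9 um
Step 2: Compute V^2 = 14^2 = 196
Step 3: Compute d^2 = 9^2 = 81
Step 4: F = 0.5 * 8.854e-6 * 45798 * 196 / 81
F = 0.491 uN


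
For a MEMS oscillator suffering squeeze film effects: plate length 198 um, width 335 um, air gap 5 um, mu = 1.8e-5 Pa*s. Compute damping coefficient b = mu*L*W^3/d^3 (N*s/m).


Step 1: Convert to SI.
L = 198e-6 m, W = 335e-6 m, d = 5e-6 m
Step 2: W^3 = (335e-6)^3 = 3.76e-11 m^3
Step 3: d^3 = (5e-6)^3 = 1.25e-16 m^3
Step 4: b = 1.8e-5 * 198e-6 * 3.76e-11 / 1.25e-16
b = 1.07e-03 N*s/m


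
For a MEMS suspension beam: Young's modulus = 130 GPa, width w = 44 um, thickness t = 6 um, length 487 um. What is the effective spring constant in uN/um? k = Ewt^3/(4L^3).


Step 1: Convert E to consistent units (1 GPa = 1000 uN/um^2).
E = 130 GPa = 130000 uN/um^2
Step 2: Compute t^3 = 6^3 = 216
Step 3: Compute L^3 = 487^3 = 115501303
Step 4: k = 130000 * 44 * 216 / (4 * 115501303)
k = 2.6743 uN/um


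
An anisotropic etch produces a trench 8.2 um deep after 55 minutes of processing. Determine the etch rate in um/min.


Step 1: Etch rate = depth / time
Step 2: rate = 8.2 / 55
rate = 0.149 um/min


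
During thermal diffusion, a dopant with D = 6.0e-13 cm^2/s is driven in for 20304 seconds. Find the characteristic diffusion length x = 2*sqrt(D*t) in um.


Step 1: Compute D*t = 6.0e-13 * 20304 = 1.21824e-08 cm^2
Step 2: sqrt(D*t) = 1.10374e-04 cm
Step 3: x = 2 * 1.10374e-04 cm = 2.20748e-04 cm
Step 4: Convert to um (1 cm = 1e4 um): x = 2.207 um


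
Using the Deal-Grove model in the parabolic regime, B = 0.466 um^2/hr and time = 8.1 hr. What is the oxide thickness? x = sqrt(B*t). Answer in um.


Step 1: Compute B*t = 0.466 * 8.1 = 3.7746
Step 2: x = sqrt(3.7746)
x = 1.943 um


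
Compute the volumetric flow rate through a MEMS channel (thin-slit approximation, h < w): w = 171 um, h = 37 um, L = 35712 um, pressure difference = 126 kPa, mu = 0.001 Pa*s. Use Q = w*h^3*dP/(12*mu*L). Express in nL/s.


Step 1: Convert all dimensions to SI (meters).
w = 171e-6 m, h = 37e-6 m, L = 35712e-6 m, dP = 126e3 Pa
Step 2: Q = w * h^3 * dP / (12 * mu * L)
Q = 171e-6 * (37e-6)^3 * 126e3 / (12 * 0.001 * 35712e-6) = 2.54669191e-09 m^3/s
Step 3: Convert Q from m^3/s to nL/s (1 m^3 = 1e12 nL, so multiply by 1e12).
Q = 2546.692 nL/s


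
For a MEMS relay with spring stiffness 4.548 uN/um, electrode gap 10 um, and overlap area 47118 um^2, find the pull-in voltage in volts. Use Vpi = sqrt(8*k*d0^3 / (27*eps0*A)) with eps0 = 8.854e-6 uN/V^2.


Step 1: Compute numerator: 8 * k * d0^3 = 8 * 4.548 * 10^3 = 36384.0
Step 2: Compute denominator: 27 * eps0 * A = 27 * 8.854e-6 * 47118 = 11.263935
Step 3: Vpi = sqrt(36384.0 / 11.263935)
Vpi = 56.83 V


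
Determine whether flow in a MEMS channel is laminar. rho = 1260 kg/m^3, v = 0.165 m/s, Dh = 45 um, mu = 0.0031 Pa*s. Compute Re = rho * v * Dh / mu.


Step 1: Convert Dh to meters: Dh = 45e-6 m
Step 2: Re = rho * v * Dh / mu
Re = 1260 * 0.165 * 45e-6 / 0.0031
Re = 3.018
Since Re = 3.018 is below ~2300, the flow is laminar.


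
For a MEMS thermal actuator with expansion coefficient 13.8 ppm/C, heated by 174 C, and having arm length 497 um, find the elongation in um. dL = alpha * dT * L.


Step 1: Convert CTE: alpha = 13.8 ppm/C = 13.8e-6 /C
Step 2: dL = 13.8e-6 * 174 * 497
dL = 1.1934 um


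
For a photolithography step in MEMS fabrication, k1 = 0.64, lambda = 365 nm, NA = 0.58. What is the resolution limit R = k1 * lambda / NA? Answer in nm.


Step 1: Identify values: k1 = 0.64, lambda = 365 nm, NA = 0.58
Step 2: R = k1 * lambda / NA
R = 0.64 * 365 / 0.58
R = 402.8 nm


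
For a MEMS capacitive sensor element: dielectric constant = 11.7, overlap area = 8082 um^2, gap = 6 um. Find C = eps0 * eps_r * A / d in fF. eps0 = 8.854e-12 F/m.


Step 1: Convert area to m^2: A = 8082e-12 m^2
Step 2: Convert gap to m: d = 6e-6 m
Step 3: C = eps0 * eps_r * A / d
C = 8.854e-12 * 11.7 * 8082e-12 / 6e-6
Step 4: Convert to fF (multiply by 1e15).
C = 139.54 fF


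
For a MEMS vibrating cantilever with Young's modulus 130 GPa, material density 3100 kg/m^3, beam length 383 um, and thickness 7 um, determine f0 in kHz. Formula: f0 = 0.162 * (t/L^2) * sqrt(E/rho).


Step 1: Convert units to SI.
t_SI = 7e-6 m, L_SI = 383e-6 m
Step 2: Calculate sqrt(E/rho).
sqrt(130e9 / 3100) = 6475.76 m/s
Step 3: Compute f0.
f0 = 0.162 * 7e-6 / (383e-6)^2 * 6475.76 = 50061.8 Hz = 50.06 kHz


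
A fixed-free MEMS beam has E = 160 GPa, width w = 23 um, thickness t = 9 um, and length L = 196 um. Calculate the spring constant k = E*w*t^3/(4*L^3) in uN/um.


Step 1: Convert E to consistent units (1 GPa = 1000 uN/um^2).
E = 160 GPa = 160000 uN/um^2
Step 2: Compute t^3 = 9^3 = 729
Step 3: Compute L^3 = 196^3 = 7529536
Step 4: k = 160000 * 23 * 729 / (4 * 7529536)
k = 89.0732 uN/um


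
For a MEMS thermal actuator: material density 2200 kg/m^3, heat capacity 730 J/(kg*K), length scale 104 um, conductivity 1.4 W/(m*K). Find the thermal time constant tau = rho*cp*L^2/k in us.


Step 1: Convert L to m: L = 104e-6 m
Step 2: L^2 = (104e-6)^2 = 1.0816e-08 m^2
Step 3: tau = 2200 * 730 * 1.0816e-08 / 1.4 = 1.240749714e-02 s
Step 4: Convert to microseconds (multiply by 1e6).
tau = 12407.497 us


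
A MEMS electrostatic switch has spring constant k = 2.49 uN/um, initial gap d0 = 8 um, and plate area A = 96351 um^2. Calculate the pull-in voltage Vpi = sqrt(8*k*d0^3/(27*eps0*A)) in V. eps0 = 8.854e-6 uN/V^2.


Step 1: Compute numerator: 8 * k * d0^3 = 8 * 2.49 * 8^3 = 10199.04
Step 2: Compute denominator: 27 * eps0 * A = 27 * 8.854e-6 * 96351 = 23.033477
Step 3: Vpi = sqrt(10199.04 / 23.033477)
Vpi = 21.04 V


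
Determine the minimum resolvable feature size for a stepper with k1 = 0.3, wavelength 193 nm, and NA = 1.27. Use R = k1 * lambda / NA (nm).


Step 1: Identify values: k1 = 0.3, lambda = 193 nm, NA = 1.27
Step 2: R = k1 * lambda / NA
R = 0.3 * 193 / 1.27
R = 45.6 nm


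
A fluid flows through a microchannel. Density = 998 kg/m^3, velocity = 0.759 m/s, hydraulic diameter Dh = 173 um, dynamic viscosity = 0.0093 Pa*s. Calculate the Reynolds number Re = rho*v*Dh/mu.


Step 1: Convert Dh to meters: Dh = 173e-6 m
Step 2: Re = rho * v * Dh / mu
Re = 998 * 0.759 * 173e-6 / 0.0093
Re = 14.091


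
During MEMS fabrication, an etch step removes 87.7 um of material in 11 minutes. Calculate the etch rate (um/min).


Step 1: Etch rate = depth / time
Step 2: rate = 87.7 / 11
rate = 7.973 um/min


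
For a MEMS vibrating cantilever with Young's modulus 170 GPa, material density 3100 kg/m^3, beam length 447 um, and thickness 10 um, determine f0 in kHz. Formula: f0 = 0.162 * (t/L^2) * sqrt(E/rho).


Step 1: Convert units to SI.
t_SI = 10e-6 m, L_SI = 447e-6 m
Step 2: Calculate sqrt(E/rho).
sqrt(170e9 / 3100) = 7405.32 m/s
Step 3: Compute f0.
f0 = 0.162 * 10e-6 / (447e-6)^2 * 7405.32 = 60040.4 Hz = 60.04 kHz


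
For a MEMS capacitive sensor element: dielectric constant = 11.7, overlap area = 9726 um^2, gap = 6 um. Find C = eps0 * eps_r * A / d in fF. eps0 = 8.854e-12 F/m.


Step 1: Convert area to m^2: A = 9726e-12 m^2
Step 2: Convert gap to m: d = 6e-6 m
Step 3: C = eps0 * eps_r * A / d
C = 8.854e-12 * 11.7 * 9726e-12 / 6e-6
Step 4: Convert to fF (multiply by 1e15).
C = 167.92 fF


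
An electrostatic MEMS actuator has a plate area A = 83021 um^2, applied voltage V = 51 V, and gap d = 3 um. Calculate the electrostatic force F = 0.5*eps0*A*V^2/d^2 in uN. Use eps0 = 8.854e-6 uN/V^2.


Step 1: Identify parameters.
eps0 = 8.854e-6 uN/V^2, A = 83021 um^2, V = 51 V, d = 3 um
Step 2: Compute V^2 = 51^2 = 2601
Step 3: Compute d^2 = 3^2 = 9
Step 4: F = 0.5 * 8.854e-6 * 83021 * 2601 / 9
F = 106.217 uN


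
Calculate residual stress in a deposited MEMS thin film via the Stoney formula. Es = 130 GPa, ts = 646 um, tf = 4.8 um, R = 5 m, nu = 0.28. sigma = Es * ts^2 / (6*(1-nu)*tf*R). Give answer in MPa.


Step 1: Compute numerator: Es * ts^2 = 130 * 646^2 = 54251080 (GPa*um^2)
Step 2: Compute denominator (R in um): 6*(1-nu)*tf*R = 6*0.72*4.8*5e6 = 103680000.0 (um^2)
Step 3: sigma (GPa) = 54251080 / 103680000.0 = 5.23255e-01 GPa
Step 4: Convert to MPa (x1000): sigma = 523.3 MPa


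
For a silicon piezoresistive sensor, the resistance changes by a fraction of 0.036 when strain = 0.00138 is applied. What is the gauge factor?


Step 1: Identify values.
dR/R = 0.036, strain = 0.00138
Step 2: GF = (dR/R) / strain = 0.036 / 0.00138
GF = 26.1


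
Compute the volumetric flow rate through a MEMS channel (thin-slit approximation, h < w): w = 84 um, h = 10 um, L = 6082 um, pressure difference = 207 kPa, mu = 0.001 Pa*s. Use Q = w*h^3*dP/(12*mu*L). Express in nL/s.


Step 1: Convert all dimensions to SI (meters).
w = 84e-6 m, h = 10e-6 m, L = 6082e-6 m, dP = 207e3 Pa
Step 2: Q = w * h^3 * dP / (12 * mu * L)
Q = 84e-6 * (10e-6)^3 * 207e3 / (12 * 0.001 * 6082e-6) = 2.38244e-10 m^3/s
Step 3: Convert Q from m^3/s to nL/s (1 m^3 = 1e12 nL, so multiply by 1e12).
Q = 238.244 nL/s


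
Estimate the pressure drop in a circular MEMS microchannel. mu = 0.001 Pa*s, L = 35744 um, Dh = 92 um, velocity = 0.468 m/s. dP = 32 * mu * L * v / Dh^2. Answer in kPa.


Step 1: Convert to SI: L = 35744e-6 m, Dh = 92e-6 m
Step 2: dP = 32 * 0.001 * 35744e-6 * 0.468 / (92e-6)^2
Step 3: dP = 63244.58 Pa
Step 4: Convert to kPa: dP = 63.24 kPa


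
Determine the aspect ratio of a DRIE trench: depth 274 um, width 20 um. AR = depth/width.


Step 1: AR = depth / width
Step 2: AR = 274 / 20
AR = 13.7


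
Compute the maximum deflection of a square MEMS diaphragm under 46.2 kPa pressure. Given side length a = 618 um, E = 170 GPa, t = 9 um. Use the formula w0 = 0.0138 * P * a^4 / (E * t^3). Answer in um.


Step 1: Convert pressure to compatible units (E is in GPa, so P in GPa).
P = 46.2 kPa = 46.2e-6 GPa
Step 2: Compute numerator: 0.0138 * P * a^4.
a^4 = 618^4 = 145865941776
numerator = 0.0138 * 46.2e-6 * 145865941776 = 9.29983e+04
Step 3: Compute denominator: E * t^3 = 170 * 9^3 = 123930
Step 4: w0 = numerator / denominator = 9.29983e+04 / 123930 = 0.7504 um


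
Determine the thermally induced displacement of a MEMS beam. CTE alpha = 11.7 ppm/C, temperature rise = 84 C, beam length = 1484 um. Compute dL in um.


Step 1: Convert CTE: alpha = 11.7 ppm/C = 11.7e-6 /C
Step 2: dL = 11.7e-6 * 84 * 1484
dL = 1.4585 um


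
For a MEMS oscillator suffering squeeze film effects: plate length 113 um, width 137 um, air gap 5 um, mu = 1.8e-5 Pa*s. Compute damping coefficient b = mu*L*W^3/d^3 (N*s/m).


Step 1: Convert to SI.
L = 113e-6 m, W = 137e-6 m, d = 5e-6 m
Step 2: W^3 = (137e-6)^3 = 2.57e-12 m^3
Step 3: d^3 = (5e-6)^3 = 1.25e-16 m^3
Step 4: b = 1.8e-5 * 113e-6 * 2.57e-12 / 1.25e-16
b = 4.18e-05 N*s/m


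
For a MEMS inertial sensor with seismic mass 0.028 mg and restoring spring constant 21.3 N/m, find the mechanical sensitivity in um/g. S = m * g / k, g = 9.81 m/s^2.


Step 1: Convert mass: m = 0.028 mg = 2.80e-08 kg
Step 2: S = m * g / k = 2.80e-08 * 9.81 / 21.3
Step 3: S = 1.29e-08 m/g
Step 4: Convert to um/g: S = 0.013 um/g


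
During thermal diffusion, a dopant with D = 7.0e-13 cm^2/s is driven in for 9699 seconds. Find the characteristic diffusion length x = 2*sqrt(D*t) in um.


Step 1: Compute D*t = 7.0e-13 * 9699 = 6.7893e-09 cm^2
Step 2: sqrt(D*t) = 8.23972e-05 cm
Step 3: x = 2 * 8.23972e-05 cm = 1.647944e-04 cm
Step 4: Convert to um (1 cm = 1e4 um): x = 1.648 um


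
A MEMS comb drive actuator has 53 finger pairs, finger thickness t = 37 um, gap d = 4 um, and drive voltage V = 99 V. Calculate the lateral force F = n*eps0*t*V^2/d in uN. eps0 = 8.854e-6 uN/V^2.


Step 1: Parameters: n=53, eps0=8.854e-6 uN/V^2, t=37 um, V=99 V, d=4 um
Step 2: V^2 = 9801
Step 3: F = 53 * 8.854e-6 * 37 * 9801 / 4
F = 42.543 uN
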